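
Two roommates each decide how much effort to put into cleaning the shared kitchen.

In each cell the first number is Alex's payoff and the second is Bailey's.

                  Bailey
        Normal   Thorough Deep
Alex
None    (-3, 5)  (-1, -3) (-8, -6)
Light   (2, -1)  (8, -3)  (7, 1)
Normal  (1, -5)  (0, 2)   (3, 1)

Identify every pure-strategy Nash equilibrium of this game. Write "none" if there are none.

(Light, Deep)

Alex against Normal: payoffs -3, 2, 1 → best response Light.
Alex against Thorough: payoffs -1, 8, 0 → best response Light.
Alex against Deep: payoffs -8, 7, 3 → best response Light.
Bailey against None: payoffs 5, -3, -6 → best response Normal.
Bailey against Light: payoffs -1, -3, 1 → best response Deep.
Bailey against Normal: payoffs -5, 2, 1 → best response Thorough.
Mutual best responses: (Light, Deep).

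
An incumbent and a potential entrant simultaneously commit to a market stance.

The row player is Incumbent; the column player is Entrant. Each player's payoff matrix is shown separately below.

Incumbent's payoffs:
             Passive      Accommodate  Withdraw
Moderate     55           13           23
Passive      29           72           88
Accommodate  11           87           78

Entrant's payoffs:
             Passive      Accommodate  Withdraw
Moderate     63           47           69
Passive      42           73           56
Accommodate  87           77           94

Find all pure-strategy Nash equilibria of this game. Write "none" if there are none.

Mark each player's best response to every combination of opponents' strategies; a profile where every player is best-responding is a pure Nash equilibrium.
Incumbent against Passive: payoffs 55, 29, 11 → best response Moderate.
Incumbent against Accommodate: payoffs 13, 72, 87 → best response Accommodate.
Incumbent against Withdraw: payoffs 23, 88, 78 → best response Passive.
Entrant against Moderate: payoffs 63, 47, 69 → best response Withdraw.
Entrant against Passive: payoffs 42, 73, 56 → best response Accommodate.
Entrant against Accommodate: payoffs 87, 77, 94 → best response Withdraw.
No profile is a mutual best response for all players.

This game has no pure Nash equilibrium.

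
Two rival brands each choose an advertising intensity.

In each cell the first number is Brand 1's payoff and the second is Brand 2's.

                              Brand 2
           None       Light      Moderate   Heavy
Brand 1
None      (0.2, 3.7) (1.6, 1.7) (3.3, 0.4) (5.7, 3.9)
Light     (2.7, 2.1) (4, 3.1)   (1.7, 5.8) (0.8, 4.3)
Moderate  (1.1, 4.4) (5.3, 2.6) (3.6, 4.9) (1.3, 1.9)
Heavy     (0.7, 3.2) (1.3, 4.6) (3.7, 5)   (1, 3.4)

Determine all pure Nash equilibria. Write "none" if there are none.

Mark each player's best response to every combination of opponents' strategies; a profile where every player is best-responding is a pure Nash equilibrium.
Brand 1 against None: payoffs 0.2, 2.7, 1.1, 0.7 → best response Light.
Brand 1 against Light: payoffs 1.6, 4, 5.3, 1.3 → best response Moderate.
Brand 1 against Moderate: payoffs 3.3, 1.7, 3.6, 3.7 → best response Heavy.
Brand 1 against Heavy: payoffs 5.7, 0.8, 1.3, 1 → best response None.
Brand 2 against None: payoffs 3.7, 1.7, 0.4, 3.9 → best response Heavy.
Brand 2 against Light: payoffs 2.1, 3.1, 5.8, 4.3 → best response Moderate.
Brand 2 against Moderate: payoffs 4.4, 2.6, 4.9, 1.9 → best response Moderate.
Brand 2 against Heavy: payoffs 3.2, 4.6, 5, 3.4 → best response Moderate.
Mutual best responses: (None, Heavy); (Heavy, Moderate).

The pure Nash equilibria are (None, Heavy) and (Heavy, Moderate).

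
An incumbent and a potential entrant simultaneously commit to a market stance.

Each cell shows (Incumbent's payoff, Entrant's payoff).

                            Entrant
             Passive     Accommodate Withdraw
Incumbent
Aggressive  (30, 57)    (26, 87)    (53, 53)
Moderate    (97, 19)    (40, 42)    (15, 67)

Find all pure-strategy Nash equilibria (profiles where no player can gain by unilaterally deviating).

Mark each player's best response to every combination of opponents' strategies; a profile where every player is best-responding is a pure Nash equilibrium.
Incumbent against Passive: payoffs 30, 97 → best response Moderate.
Incumbent against Accommodate: payoffs 26, 40 → best response Moderate.
Incumbent against Withdraw: payoffs 53, 15 → best response Aggressive.
Entrant against Aggressive: payoffs 57, 87, 53 → best response Accommodate.
Entrant against Moderate: payoffs 19, 42, 67 → best response Withdraw.
No profile is a mutual best response for all players.

There is no pure-strategy Nash equilibrium.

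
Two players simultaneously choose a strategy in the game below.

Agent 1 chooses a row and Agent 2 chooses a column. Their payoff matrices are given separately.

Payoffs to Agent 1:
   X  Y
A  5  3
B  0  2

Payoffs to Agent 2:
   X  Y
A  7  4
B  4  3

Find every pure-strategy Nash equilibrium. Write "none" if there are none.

(A, X): Agent 1 gets 5, best alternative 0; Agent 2 gets 7, best alternative 4. No profitable deviation — NE.
(A, Y): Agent 2 can switch to X (4 → 7). Not NE.
(B, X): Agent 1 can switch to A (0 → 5). Not NE.
(B, Y): Agent 1 can switch to A (2 → 3). Not NE.

(A, X)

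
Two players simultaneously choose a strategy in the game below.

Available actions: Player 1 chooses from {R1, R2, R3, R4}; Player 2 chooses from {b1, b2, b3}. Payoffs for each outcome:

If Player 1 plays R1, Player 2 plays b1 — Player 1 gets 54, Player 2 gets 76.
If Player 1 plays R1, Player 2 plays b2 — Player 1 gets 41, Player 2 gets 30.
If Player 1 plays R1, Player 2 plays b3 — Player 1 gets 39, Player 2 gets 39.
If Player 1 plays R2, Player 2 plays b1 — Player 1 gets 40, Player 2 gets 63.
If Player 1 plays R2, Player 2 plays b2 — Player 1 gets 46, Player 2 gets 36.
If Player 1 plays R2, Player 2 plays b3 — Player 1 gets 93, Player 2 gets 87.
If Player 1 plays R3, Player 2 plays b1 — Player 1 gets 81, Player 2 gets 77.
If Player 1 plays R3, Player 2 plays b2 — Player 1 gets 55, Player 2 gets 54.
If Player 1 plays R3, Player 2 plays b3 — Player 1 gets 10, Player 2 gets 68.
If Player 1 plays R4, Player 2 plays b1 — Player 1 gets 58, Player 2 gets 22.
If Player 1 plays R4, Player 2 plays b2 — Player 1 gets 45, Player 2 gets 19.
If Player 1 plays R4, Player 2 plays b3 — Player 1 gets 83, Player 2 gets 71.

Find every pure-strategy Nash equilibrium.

Player 1 against b1: payoffs 54, 40, 81, 58 → best response R3.
Player 1 against b2: payoffs 41, 46, 55, 45 → best response R3.
Player 1 against b3: payoffs 39, 93, 10, 83 → best response R2.
Player 2 against R1: payoffs 76, 30, 39 → best response b1.
Player 2 against R2: payoffs 63, 36, 87 → best response b3.
Player 2 against R3: payoffs 77, 54, 68 → best response b1.
Player 2 against R4: payoffs 22, 19, 71 → best response b3.
Mutual best responses: (R2, b3); (R3, b1).

Pure-strategy Nash equilibria: (R2, b3) and (R3, b1)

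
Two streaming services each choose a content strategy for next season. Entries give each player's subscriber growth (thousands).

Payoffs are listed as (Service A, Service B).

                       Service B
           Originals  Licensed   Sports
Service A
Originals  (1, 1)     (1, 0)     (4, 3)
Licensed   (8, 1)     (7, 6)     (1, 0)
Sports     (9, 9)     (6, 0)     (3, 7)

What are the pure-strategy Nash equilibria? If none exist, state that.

(Originals, Originals): Service A can switch to Licensed (1 → 8). Not NE.
(Originals, Licensed): Service A can switch to Licensed (1 → 7). Not NE.
(Originals, Sports): Service A gets 4, best alternative 3; Service B gets 3, best alternative 1. No profitable deviation — NE.
(Licensed, Originals): Service A can switch to Sports (8 → 9). Not NE.
(Licensed, Licensed): Service A gets 7, best alternative 6; Service B gets 6, best alternative 1. No profitable deviation — NE.
(Licensed, Sports): Service A can switch to Originals (1 → 4). Not NE.
(Sports, Originals): Service A gets 9, best alternative 8; Service B gets 9, best alternative 7. No profitable deviation — NE.
(Sports, Licensed): Service A can switch to Licensed (6 → 7). Not NE.
(Sports, Sports): Service A can switch to Originals (3 → 4). Not NE.

The pure Nash equilibria are (Originals, Sports) and (Licensed, Licensed) and (Sports, Originals).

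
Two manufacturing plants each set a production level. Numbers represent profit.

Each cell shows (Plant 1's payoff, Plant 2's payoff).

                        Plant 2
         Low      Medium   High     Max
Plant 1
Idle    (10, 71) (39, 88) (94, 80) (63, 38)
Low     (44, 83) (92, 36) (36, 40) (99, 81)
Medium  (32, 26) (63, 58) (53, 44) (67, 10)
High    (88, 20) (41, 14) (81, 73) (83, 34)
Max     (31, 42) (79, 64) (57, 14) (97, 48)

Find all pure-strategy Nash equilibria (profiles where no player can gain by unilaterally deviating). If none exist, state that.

No pure-strategy Nash equilibrium.

Plant 1 against Low: payoffs 10, 44, 32, 88, 31 → best response High.
Plant 1 against Medium: payoffs 39, 92, 63, 41, 79 → best response Low.
Plant 1 against High: payoffs 94, 36, 53, 81, 57 → best response Idle.
Plant 1 against Max: payoffs 63, 99, 67, 83, 97 → best response Low.
Plant 2 against Idle: payoffs 71, 88, 80, 38 → best response Medium.
Plant 2 against Low: payoffs 83, 36, 40, 81 → best response Low.
Plant 2 against Medium: payoffs 26, 58, 44, 10 → best response Medium.
Plant 2 against High: payoffs 20, 14, 73, 34 → best response High.
Plant 2 against Max: payoffs 42, 64, 14, 48 → best response Medium.
No profile is a mutual best response for all players.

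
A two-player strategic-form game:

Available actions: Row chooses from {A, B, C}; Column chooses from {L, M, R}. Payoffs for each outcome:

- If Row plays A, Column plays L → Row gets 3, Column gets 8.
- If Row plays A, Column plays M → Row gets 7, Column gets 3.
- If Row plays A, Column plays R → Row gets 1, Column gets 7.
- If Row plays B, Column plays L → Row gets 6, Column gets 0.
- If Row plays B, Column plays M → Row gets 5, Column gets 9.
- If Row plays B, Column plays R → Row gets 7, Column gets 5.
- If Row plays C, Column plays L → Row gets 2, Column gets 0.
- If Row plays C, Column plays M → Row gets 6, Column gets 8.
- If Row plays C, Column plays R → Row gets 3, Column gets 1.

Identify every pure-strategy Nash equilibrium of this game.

(A, L): Row can switch to B (3 → 6). Not NE.
(A, M): Column can switch to L (3 → 8). Not NE.
(A, R): Row can switch to B (1 → 7). Not NE.
(B, L): Column can switch to M (0 → 9). Not NE.
(B, M): Row can switch to A (5 → 7). Not NE.
(B, R): Column can switch to M (5 → 9). Not NE.
(C, L): Row can switch to A (2 → 3). Not NE.
(C, M): Row can switch to A (6 → 7). Not NE.
(C, R): Row can switch to B (3 → 7). Not NE.

This game has no pure Nash equilibrium.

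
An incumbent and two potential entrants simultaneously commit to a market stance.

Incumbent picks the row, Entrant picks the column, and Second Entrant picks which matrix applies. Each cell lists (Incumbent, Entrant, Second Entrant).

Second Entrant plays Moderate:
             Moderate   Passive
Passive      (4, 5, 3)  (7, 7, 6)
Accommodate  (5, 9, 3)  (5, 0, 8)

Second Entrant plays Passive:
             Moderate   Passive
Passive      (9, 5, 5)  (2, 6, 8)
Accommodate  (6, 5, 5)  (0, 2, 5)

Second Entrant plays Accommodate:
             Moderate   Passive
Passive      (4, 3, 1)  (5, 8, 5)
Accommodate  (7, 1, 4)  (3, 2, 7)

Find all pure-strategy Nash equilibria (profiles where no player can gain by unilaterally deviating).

(Passive, Passive, Passive)

Incumbent against (Moderate, Moderate): payoffs 4, 5 → best response Accommodate.
Incumbent against (Moderate, Passive): payoffs 9, 6 → best response Passive.
Incumbent against (Moderate, Accommodate): payoffs 4, 7 → best response Accommodate.
Incumbent against (Passive, Moderate): payoffs 7, 5 → best response Passive.
Incumbent against (Passive, Passive): payoffs 2, 0 → best response Passive.
Incumbent against (Passive, Accommodate): payoffs 5, 3 → best response Passive.
Entrant against (Passive, Moderate): payoffs 5, 7 → best response Passive.
Entrant against (Passive, Passive): payoffs 5, 6 → best response Passive.
Entrant against (Passive, Accommodate): payoffs 3, 8 → best response Passive.
Entrant against (Accommodate, Moderate): payoffs 9, 0 → best response Moderate.
Entrant against (Accommodate, Passive): payoffs 5, 2 → best response Moderate.
Entrant against (Accommodate, Accommodate): payoffs 1, 2 → best response Passive.
Second Entrant against (Passive, Moderate): payoffs 3, 5, 1 → best response Passive.
Second Entrant against (Passive, Passive): payoffs 6, 8, 5 → best response Passive.
Second Entrant against (Accommodate, Moderate): payoffs 3, 5, 4 → best response Passive.
Second Entrant against (Accommodate, Passive): payoffs 8, 5, 7 → best response Moderate.
Mutual best responses: (Passive, Passive, Passive).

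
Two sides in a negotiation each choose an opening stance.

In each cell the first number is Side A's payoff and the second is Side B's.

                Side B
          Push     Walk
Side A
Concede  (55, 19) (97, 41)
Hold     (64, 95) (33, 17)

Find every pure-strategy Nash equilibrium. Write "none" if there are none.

Side A against Push: payoffs 55, 64 → best response Hold.
Side A against Walk: payoffs 97, 33 → best response Concede.
Side B against Concede: payoffs 19, 41 → best response Walk.
Side B against Hold: payoffs 95, 17 → best response Push.
Mutual best responses: (Concede, Walk); (Hold, Push).

Pure-strategy Nash equilibria: (Concede, Walk) and (Hold, Push)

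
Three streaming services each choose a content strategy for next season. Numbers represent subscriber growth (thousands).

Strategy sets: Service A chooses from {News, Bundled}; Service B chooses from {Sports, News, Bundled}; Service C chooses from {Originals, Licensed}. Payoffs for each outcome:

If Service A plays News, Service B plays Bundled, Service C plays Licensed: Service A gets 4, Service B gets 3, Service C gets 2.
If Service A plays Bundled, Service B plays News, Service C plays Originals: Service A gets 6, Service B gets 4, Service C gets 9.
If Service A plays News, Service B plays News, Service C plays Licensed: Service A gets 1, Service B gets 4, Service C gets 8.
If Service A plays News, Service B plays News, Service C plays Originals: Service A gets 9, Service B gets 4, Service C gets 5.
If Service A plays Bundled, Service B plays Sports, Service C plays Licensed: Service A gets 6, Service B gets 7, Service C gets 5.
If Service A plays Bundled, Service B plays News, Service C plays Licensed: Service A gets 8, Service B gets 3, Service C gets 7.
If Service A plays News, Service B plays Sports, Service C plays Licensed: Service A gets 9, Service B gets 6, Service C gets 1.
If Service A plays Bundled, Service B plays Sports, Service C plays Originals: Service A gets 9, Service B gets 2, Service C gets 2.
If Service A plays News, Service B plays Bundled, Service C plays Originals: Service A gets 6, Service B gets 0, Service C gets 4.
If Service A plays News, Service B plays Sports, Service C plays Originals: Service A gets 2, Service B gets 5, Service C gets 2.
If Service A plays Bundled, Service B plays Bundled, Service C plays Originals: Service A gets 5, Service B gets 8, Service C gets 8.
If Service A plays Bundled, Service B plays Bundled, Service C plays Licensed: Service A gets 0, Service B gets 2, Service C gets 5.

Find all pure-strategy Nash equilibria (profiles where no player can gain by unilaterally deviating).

This game has no pure Nash equilibrium.

(News, Sports, Originals): Service A can switch to Bundled (2 → 9). Not NE.
(News, Sports, Licensed): Service C can switch to Originals (1 → 2). Not NE.
(News, News, Originals): Service B can switch to Sports (4 → 5). Not NE.
(News, News, Licensed): Service A can switch to Bundled (1 → 8). Not NE.
(News, Bundled, Originals): Service B can switch to Sports (0 → 5). Not NE.
(News, Bundled, Licensed): Service B can switch to Sports (3 → 6). Not NE.
(Bundled, Sports, Originals): Service B can switch to News (2 → 4). Not NE.
(Bundled, Sports, Licensed): Service A can switch to News (6 → 9). Not NE.
(Bundled, News, Originals): Service A can switch to News (6 → 9). Not NE.
(Bundled, News, Licensed): Service B can switch to Sports (3 → 7). Not NE.
(Bundled, Bundled, Originals): Service A can switch to News (5 → 6). Not NE.
(Bundled, Bundled, Licensed): Service A can switch to News (0 → 4). Not NE.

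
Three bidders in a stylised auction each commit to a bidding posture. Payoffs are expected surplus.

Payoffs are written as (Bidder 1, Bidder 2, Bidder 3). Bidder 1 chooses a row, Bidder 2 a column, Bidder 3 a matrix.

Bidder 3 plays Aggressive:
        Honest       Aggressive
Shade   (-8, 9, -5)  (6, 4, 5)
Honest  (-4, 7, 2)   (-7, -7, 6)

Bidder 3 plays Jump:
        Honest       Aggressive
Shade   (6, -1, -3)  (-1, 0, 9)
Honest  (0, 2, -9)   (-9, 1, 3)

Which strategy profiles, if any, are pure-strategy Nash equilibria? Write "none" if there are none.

The pure Nash equilibria are (Shade, Aggressive, Jump); (Honest, Honest, Aggressive).

Bidder 1 against (Honest, Aggressive): payoffs -8, -4 → best response Honest.
Bidder 1 against (Honest, Jump): payoffs 6, 0 → best response Shade.
Bidder 1 against (Aggressive, Aggressive): payoffs 6, -7 → best response Shade.
Bidder 1 against (Aggressive, Jump): payoffs -1, -9 → best response Shade.
Bidder 2 against (Shade, Aggressive): payoffs 9, 4 → best response Honest.
Bidder 2 against (Shade, Jump): payoffs -1, 0 → best response Aggressive.
Bidder 2 against (Honest, Aggressive): payoffs 7, -7 → best response Honest.
Bidder 2 against (Honest, Jump): payoffs 2, 1 → best response Honest.
Bidder 3 against (Shade, Honest): payoffs -5, -3 → best response Jump.
Bidder 3 against (Shade, Aggressive): payoffs 5, 9 → best response Jump.
Bidder 3 against (Honest, Honest): payoffs 2, -9 → best response Aggressive.
Bidder 3 against (Honest, Aggressive): payoffs 6, 3 → best response Aggressive.
Mutual best responses: (Shade, Aggressive, Jump); (Honest, Honest, Aggressive).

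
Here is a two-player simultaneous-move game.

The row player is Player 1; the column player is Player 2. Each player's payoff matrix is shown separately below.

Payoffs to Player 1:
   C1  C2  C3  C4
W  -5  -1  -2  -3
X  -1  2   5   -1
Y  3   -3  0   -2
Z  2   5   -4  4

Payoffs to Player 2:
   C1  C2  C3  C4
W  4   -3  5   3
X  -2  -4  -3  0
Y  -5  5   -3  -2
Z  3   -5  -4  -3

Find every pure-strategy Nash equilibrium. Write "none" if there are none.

This game has no pure Nash equilibrium.

Check each profile: it is a Nash equilibrium iff no player can strictly gain by switching unilaterally.
(W, C1): Player 1 can switch to X (-5 → -1). Not NE.
(W, C2): Player 1 can switch to X (-1 → 2). Not NE.
(W, C3): Player 1 can switch to X (-2 → 5). Not NE.
(W, C4): Player 1 can switch to X (-3 → -1). Not NE.
(X, C1): Player 1 can switch to Y (-1 → 3). Not NE.
(X, C2): Player 1 can switch to Z (2 → 5). Not NE.
(X, C3): Player 2 can switch to C1 (-3 → -2). Not NE.
(X, C4): Player 1 can switch to Z (-1 → 4). Not NE.
(Y, C1): Player 2 can switch to C2 (-5 → 5). Not NE.
(Y, C2): Player 1 can switch to W (-3 → -1). Not NE.
(The remaining 6 profiles each have a profitable deviation by the same check.)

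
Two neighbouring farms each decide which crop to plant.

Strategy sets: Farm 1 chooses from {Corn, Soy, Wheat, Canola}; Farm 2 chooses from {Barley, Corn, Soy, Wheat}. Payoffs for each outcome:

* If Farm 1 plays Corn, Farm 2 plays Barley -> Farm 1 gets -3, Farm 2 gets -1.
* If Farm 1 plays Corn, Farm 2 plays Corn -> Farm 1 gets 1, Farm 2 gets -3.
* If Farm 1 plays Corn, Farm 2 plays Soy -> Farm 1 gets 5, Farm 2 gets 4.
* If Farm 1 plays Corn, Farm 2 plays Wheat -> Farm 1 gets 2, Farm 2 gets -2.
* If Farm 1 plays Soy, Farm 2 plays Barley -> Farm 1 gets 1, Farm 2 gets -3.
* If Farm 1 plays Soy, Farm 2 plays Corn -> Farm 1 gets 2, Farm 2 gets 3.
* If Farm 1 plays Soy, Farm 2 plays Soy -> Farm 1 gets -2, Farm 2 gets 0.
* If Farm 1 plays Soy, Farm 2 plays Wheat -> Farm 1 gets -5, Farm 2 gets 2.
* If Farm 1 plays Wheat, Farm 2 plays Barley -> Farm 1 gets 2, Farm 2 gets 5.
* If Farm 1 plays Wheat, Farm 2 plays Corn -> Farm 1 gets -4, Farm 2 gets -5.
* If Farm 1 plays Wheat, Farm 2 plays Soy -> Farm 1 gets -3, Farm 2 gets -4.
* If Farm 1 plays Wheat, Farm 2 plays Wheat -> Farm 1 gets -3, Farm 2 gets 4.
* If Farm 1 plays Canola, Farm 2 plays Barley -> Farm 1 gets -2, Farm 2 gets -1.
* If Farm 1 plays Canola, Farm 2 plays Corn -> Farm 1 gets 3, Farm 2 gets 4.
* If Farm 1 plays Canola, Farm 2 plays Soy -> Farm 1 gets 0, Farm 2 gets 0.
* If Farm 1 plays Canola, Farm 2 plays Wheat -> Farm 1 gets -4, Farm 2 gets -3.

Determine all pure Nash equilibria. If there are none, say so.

For each strategy profile, look for a profitable unilateral deviation.
(Corn, Barley): Farm 1 can switch to Soy (-3 → 1). Not NE.
(Corn, Corn): Farm 1 can switch to Soy (1 → 2). Not NE.
(Corn, Soy): Farm 1 gets 5, best alternative 0; Farm 2 gets 4, best alternative -1. No profitable deviation — NE.
(Corn, Wheat): Farm 2 can switch to Barley (-2 → -1). Not NE.
(Soy, Barley): Farm 1 can switch to Wheat (1 → 2). Not NE.
(Soy, Corn): Farm 1 can switch to Canola (2 → 3). Not NE.
(Soy, Soy): Farm 1 can switch to Corn (-2 → 5). Not NE.
(Soy, Wheat): Farm 1 can switch to Corn (-5 → 2). Not NE.
(Wheat, Barley): Farm 1 gets 2, best alternative 1; Farm 2 gets 5, best alternative 4. No profitable deviation — NE.
(Wheat, Corn): Farm 1 can switch to Corn (-4 → 1). Not NE.
(Canola, Corn): Farm 1 gets 3, best alternative 2; Farm 2 gets 4, best alternative 0. No profitable deviation — NE.
(The remaining 5 profiles each have a profitable deviation by the same check.)

The pure Nash equilibria are (Corn, Soy), (Wheat, Barley), (Canola, Corn).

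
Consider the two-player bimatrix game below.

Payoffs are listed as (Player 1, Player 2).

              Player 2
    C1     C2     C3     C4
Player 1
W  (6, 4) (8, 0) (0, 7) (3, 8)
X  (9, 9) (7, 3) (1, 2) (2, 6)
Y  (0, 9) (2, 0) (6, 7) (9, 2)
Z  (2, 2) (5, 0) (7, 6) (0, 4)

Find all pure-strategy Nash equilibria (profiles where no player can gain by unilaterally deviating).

Player 1 against C1: payoffs 6, 9, 0, 2 → best response X.
Player 1 against C2: payoffs 8, 7, 2, 5 → best response W.
Player 1 against C3: payoffs 0, 1, 6, 7 → best response Z.
Player 1 against C4: payoffs 3, 2, 9, 0 → best response Y.
Player 2 against W: payoffs 4, 0, 7, 8 → best response C4.
Player 2 against X: payoffs 9, 3, 2, 6 → best response C1.
Player 2 against Y: payoffs 9, 0, 7, 2 → best response C1.
Player 2 against Z: payoffs 2, 0, 6, 4 → best response C3.
Mutual best responses: (X, C1); (Z, C3).

(X, C1), (Z, C3)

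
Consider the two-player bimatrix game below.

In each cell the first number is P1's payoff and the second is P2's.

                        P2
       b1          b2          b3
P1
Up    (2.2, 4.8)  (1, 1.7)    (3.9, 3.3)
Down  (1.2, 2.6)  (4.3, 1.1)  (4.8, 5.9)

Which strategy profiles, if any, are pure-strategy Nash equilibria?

(Up, b1); (Down, b3)

P1 against b1: payoffs 2.2, 1.2 → best response Up.
P1 against b2: payoffs 1, 4.3 → best response Down.
P1 against b3: payoffs 3.9, 4.8 → best response Down.
P2 against Up: payoffs 4.8, 1.7, 3.3 → best response b1.
P2 against Down: payoffs 2.6, 1.1, 5.9 → best response b3.
Mutual best responses: (Up, b1); (Down, b3).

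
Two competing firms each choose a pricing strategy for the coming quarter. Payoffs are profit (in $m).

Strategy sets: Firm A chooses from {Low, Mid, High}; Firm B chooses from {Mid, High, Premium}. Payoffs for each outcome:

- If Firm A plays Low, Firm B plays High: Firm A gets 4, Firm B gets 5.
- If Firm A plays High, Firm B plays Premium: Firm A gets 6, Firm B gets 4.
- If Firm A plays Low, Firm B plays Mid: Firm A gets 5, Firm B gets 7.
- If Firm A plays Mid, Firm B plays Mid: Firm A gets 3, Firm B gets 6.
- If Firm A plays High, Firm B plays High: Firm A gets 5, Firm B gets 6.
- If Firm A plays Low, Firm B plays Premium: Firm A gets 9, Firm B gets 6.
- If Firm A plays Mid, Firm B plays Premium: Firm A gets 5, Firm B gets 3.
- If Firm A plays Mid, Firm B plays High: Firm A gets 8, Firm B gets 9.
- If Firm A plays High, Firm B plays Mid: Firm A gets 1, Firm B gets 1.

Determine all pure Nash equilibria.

Pure-strategy Nash equilibria: (Low, Mid); (Mid, High)

Firm A against Mid: payoffs 5, 3, 1 → best response Low.
Firm A against High: payoffs 4, 8, 5 → best response Mid.
Firm A against Premium: payoffs 9, 5, 6 → best response Low.
Firm B against Low: payoffs 7, 5, 6 → best response Mid.
Firm B against Mid: payoffs 6, 9, 3 → best response High.
Firm B against High: payoffs 1, 6, 4 → best response High.
Mutual best responses: (Low, Mid); (Mid, High).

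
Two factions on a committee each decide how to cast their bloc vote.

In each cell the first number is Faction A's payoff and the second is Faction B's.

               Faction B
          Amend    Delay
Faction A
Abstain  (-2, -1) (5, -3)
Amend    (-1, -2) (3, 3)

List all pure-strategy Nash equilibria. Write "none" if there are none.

There is no pure-strategy Nash equilibrium.

For each player, find the best response to each opponent profile; mutual best responses are the pure NE.
Faction A against Amend: payoffs -2, -1 → best response Amend.
Faction A against Delay: payoffs 5, 3 → best response Abstain.
Faction B against Abstain: payoffs -1, -3 → best response Amend.
Faction B against Amend: payoffs -2, 3 → best response Delay.
No profile is a mutual best response for all players.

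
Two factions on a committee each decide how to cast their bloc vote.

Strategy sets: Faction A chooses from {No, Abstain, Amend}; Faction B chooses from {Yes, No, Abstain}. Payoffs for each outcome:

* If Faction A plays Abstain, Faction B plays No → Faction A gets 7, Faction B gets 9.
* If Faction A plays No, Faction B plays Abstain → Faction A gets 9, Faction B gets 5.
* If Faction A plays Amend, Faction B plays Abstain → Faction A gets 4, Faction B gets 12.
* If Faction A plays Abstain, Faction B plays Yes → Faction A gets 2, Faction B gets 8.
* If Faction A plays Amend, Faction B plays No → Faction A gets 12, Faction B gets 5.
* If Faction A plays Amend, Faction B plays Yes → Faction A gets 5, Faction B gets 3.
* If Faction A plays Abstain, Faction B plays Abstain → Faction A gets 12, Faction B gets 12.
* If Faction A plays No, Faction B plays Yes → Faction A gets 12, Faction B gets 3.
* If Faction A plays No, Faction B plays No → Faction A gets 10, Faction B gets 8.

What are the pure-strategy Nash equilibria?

Pure NE: (Abstain, Abstain)

(No, Yes): Faction B can switch to No (3 → 8). Not NE.
(No, No): Faction A can switch to Amend (10 → 12). Not NE.
(No, Abstain): Faction A can switch to Abstain (9 → 12). Not NE.
(Abstain, Yes): Faction A can switch to No (2 → 12). Not NE.
(Abstain, No): Faction A can switch to No (7 → 10). Not NE.
(Abstain, Abstain): Faction A gets 12, best alternative 9; Faction B gets 12, best alternative 9. No profitable deviation — NE.
(Amend, Yes): Faction A can switch to No (5 → 12). Not NE.
(Amend, No): Faction B can switch to Abstain (5 → 12). Not NE.
(Amend, Abstain): Faction A can switch to No (4 → 9). Not NE.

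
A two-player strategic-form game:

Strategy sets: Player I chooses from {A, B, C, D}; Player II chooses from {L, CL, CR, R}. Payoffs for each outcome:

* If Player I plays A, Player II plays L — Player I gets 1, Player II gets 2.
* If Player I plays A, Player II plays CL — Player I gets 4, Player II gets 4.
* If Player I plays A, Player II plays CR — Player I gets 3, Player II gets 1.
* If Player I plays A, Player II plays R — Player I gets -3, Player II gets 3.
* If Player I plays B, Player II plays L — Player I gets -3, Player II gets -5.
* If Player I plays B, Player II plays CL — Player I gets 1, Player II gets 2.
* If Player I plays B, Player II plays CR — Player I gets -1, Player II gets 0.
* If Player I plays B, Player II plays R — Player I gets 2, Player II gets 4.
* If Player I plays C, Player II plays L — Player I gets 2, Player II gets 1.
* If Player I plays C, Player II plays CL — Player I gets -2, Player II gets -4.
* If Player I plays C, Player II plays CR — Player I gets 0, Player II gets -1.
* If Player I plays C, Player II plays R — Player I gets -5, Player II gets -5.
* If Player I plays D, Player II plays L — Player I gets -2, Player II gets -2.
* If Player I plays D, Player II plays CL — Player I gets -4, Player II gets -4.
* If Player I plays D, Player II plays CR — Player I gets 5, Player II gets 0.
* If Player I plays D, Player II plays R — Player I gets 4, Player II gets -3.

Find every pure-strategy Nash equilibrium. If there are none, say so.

For each player, find the best response to each opponent profile; mutual best responses are the pure NE.
Player I against L: payoffs 1, -3, 2, -2 → best response C.
Player I against CL: payoffs 4, 1, -2, -4 → best response A.
Player I against CR: payoffs 3, -1, 0, 5 → best response D.
Player I against R: payoffs -3, 2, -5, 4 → best response D.
Player II against A: payoffs 2, 4, 1, 3 → best response CL.
Player II against B: payoffs -5, 2, 0, 4 → best response R.
Player II against C: payoffs 1, -4, -1, -5 → best response L.
Player II against D: payoffs -2, -4, 0, -3 → best response CR.
Mutual best responses: (A, CL); (C, L); (D, CR).

The pure Nash equilibria are (A, CL), (C, L), (D, CR).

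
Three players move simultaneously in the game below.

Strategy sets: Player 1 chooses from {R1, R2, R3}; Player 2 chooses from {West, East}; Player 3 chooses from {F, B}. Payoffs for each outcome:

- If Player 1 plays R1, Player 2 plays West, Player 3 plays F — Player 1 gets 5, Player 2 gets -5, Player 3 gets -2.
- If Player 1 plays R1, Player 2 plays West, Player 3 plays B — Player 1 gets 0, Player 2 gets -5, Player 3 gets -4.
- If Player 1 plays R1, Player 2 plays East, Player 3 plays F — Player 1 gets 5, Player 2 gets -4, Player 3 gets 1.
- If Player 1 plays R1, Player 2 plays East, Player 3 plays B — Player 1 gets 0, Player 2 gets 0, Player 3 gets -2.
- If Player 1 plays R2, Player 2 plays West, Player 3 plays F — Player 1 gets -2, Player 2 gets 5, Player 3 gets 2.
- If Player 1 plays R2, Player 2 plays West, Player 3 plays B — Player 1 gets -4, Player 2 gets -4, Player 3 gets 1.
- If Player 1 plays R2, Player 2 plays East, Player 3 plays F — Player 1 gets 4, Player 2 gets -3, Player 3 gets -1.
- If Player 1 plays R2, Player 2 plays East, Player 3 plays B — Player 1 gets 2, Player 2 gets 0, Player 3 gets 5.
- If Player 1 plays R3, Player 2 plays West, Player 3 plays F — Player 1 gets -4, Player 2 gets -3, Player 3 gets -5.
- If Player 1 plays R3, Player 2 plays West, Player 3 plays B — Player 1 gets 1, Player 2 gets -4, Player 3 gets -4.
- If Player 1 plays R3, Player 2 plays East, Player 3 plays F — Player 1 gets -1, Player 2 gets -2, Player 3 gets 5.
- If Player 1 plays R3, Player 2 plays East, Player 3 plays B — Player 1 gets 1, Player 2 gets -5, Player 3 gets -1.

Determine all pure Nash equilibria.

Pure-strategy Nash equilibria: (R1, East, F); (R2, East, B); (R3, West, B)

Player 1 against (West, F): payoffs 5, -2, -4 → best response R1.
Player 1 against (West, B): payoffs 0, -4, 1 → best response R3.
Player 1 against (East, F): payoffs 5, 4, -1 → best response R1.
Player 1 against (East, B): payoffs 0, 2, 1 → best response R2.
Player 2 against (R1, F): payoffs -5, -4 → best response East.
Player 2 against (R1, B): payoffs -5, 0 → best response East.
Player 2 against (R2, F): payoffs 5, -3 → best response West.
Player 2 against (R2, B): payoffs -4, 0 → best response East.
Player 2 against (R3, F): payoffs -3, -2 → best response East.
Player 2 against (R3, B): payoffs -4, -5 → best response West.
Player 3 against (R1, West): payoffs -2, -4 → best response F.
Player 3 against (R1, East): payoffs 1, -2 → best response F.
Player 3 against (R2, West): payoffs 2, 1 → best response F.
Player 3 against (R2, East): payoffs -1, 5 → best response B.
Player 3 against (R3, West): payoffs -5, -4 → best response B.
Player 3 against (R3, East): payoffs 5, -1 → best response F.
Mutual best responses: (R1, East, F); (R2, East, B); (R3, West, B).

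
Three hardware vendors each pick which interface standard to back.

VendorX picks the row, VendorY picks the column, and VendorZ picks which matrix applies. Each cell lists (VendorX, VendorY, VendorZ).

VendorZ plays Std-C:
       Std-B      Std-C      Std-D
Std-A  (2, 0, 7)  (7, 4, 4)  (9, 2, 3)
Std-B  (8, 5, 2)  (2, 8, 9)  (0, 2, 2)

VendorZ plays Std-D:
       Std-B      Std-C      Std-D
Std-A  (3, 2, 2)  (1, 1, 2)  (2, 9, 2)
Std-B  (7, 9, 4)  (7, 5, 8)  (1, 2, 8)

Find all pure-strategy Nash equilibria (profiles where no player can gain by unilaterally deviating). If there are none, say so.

For each player, find the best response to each opponent profile; mutual best responses are the pure NE.
VendorX against (Std-B, Std-C): payoffs 2, 8 → best response Std-B.
VendorX against (Std-B, Std-D): payoffs 3, 7 → best response Std-B.
VendorX against (Std-C, Std-C): payoffs 7, 2 → best response Std-A.
VendorX against (Std-C, Std-D): payoffs 1, 7 → best response Std-B.
VendorX against (Std-D, Std-C): payoffs 9, 0 → best response Std-A.
VendorX against (Std-D, Std-D): payoffs 2, 1 → best response Std-A.
VendorY against (Std-A, Std-C): payoffs 0, 4, 2 → best response Std-C.
VendorY against (Std-A, Std-D): payoffs 2, 1, 9 → best response Std-D.
VendorY against (Std-B, Std-C): payoffs 5, 8, 2 → best response Std-C.
VendorY against (Std-B, Std-D): payoffs 9, 5, 2 → best response Std-B.
VendorZ against (Std-A, Std-B): payoffs 7, 2 → best response Std-C.
VendorZ against (Std-A, Std-C): payoffs 4, 2 → best response Std-C.
VendorZ against (Std-A, Std-D): payoffs 3, 2 → best response Std-C.
VendorZ against (Std-B, Std-B): payoffs 2, 4 → best response Std-D.
VendorZ against (Std-B, Std-C): payoffs 9, 8 → best response Std-C.
VendorZ against (Std-B, Std-D): payoffs 2, 8 → best response Std-D.
Mutual best responses: (Std-A, Std-C, Std-C); (Std-B, Std-B, Std-D).

Pure-strategy Nash equilibria: (Std-A, Std-C, Std-C); (Std-B, Std-B, Std-D)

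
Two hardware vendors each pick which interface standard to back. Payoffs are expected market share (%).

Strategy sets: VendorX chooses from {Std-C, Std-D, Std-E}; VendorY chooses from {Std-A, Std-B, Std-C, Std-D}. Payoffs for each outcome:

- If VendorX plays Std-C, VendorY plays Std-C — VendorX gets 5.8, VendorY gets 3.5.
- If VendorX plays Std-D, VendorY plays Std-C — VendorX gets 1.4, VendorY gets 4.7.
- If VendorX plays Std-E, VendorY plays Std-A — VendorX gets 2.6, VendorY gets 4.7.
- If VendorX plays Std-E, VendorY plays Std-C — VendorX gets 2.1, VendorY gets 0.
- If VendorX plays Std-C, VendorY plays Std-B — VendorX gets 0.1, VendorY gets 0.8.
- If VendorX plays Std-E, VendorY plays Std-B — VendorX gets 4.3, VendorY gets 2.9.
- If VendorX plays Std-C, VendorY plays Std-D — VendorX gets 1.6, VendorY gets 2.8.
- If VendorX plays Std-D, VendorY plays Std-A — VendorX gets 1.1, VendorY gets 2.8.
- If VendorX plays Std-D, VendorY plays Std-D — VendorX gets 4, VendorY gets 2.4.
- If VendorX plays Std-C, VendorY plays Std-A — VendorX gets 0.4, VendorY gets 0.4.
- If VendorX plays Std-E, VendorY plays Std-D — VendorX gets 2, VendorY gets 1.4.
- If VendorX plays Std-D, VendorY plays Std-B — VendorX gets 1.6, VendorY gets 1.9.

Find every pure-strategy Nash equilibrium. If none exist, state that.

For each strategy profile, look for a profitable unilateral deviation.
(Std-C, Std-A): VendorX can switch to Std-D (0.4 → 1.1). Not NE.
(Std-C, Std-B): VendorX can switch to Std-D (0.1 → 1.6). Not NE.
(Std-C, Std-C): VendorX gets 5.8, best alternative 2.1; VendorY gets 3.5, best alternative 2.8. No profitable deviation — NE.
(Std-C, Std-D): VendorX can switch to Std-D (1.6 → 4). Not NE.
(Std-D, Std-A): VendorX can switch to Std-E (1.1 → 2.6). Not NE.
(Std-D, Std-B): VendorX can switch to Std-E (1.6 → 4.3). Not NE.
(Std-D, Std-C): VendorX can switch to Std-C (1.4 → 5.8). Not NE.
(Std-D, Std-D): VendorY can switch to Std-A (2.4 → 2.8). Not NE.
(Std-E, Std-A): VendorX gets 2.6, best alternative 1.1; VendorY gets 4.7, best alternative 2.9. No profitable deviation — NE.
(Std-E, Std-B): VendorY can switch to Std-A (2.9 → 4.7). Not NE.
(Std-E, Std-C): VendorX can switch to Std-C (2.1 → 5.8). Not NE.
(Std-E, Std-D): VendorX can switch to Std-D (2 → 4). Not NE.

The pure Nash equilibria are (Std-C, Std-C), (Std-E, Std-A).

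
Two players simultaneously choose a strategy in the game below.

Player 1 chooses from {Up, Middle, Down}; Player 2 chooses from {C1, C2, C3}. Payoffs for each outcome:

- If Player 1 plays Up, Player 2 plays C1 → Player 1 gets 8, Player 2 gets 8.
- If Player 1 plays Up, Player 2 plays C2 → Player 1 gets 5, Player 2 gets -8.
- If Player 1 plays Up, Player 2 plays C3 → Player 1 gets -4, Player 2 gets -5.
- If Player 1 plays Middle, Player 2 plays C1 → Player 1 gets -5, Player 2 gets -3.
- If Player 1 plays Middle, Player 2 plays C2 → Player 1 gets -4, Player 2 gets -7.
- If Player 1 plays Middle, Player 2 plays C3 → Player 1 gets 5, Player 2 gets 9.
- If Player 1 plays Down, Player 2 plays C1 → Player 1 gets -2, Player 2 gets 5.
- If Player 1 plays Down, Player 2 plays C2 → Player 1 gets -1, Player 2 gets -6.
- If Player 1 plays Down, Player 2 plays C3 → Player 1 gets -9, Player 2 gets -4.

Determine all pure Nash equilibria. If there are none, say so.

(Up, C1); (Middle, C3)

Check each profile: it is a Nash equilibrium iff no player can strictly gain by switching unilaterally.
(Up, C1): Player 1 gets 8, best alternative -2; Player 2 gets 8, best alternative -5. No profitable deviation — NE.
(Up, C2): Player 2 can switch to C1 (-8 → 8). Not NE.
(Up, C3): Player 1 can switch to Middle (-4 → 5). Not NE.
(Middle, C1): Player 1 can switch to Up (-5 → 8). Not NE.
(Middle, C2): Player 1 can switch to Up (-4 → 5). Not NE.
(Middle, C3): Player 1 gets 5, best alternative -4; Player 2 gets 9, best alternative -3. No profitable deviation — NE.
(Down, C1): Player 1 can switch to Up (-2 → 8). Not NE.
(Down, C2): Player 1 can switch to Up (-1 → 5). Not NE.
(The remaining 1 profile has a profitable deviation by the same check.)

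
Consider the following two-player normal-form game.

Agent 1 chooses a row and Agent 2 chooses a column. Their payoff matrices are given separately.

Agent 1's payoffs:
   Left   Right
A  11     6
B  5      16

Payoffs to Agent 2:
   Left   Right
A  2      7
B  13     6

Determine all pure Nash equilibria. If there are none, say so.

none

For each player, find the best response to each opponent profile; mutual best responses are the pure NE.
Agent 1 against Left: payoffs 11, 5 → best response A.
Agent 1 against Right: payoffs 6, 16 → best response B.
Agent 2 against A: payoffs 2, 7 → best response Right.
Agent 2 against B: payoffs 13, 6 → best response Left.
No profile is a mutual best response for all players.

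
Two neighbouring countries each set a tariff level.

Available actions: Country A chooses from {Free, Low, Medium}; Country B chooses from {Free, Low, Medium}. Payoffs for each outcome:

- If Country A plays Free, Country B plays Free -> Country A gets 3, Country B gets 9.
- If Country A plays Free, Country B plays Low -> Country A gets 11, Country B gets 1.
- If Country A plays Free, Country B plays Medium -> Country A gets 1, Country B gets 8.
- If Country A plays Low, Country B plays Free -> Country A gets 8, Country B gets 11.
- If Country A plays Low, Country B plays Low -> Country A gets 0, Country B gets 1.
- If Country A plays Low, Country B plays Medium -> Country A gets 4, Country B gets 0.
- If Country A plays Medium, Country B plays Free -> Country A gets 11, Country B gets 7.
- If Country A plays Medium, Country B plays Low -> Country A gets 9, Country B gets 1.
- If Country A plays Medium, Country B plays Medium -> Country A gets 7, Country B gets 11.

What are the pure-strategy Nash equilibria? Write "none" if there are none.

Country A against Free: payoffs 3, 8, 11 → best response Medium.
Country A against Low: payoffs 11, 0, 9 → best response Free.
Country A against Medium: payoffs 1, 4, 7 → best response Medium.
Country B against Free: payoffs 9, 1, 8 → best response Free.
Country B against Low: payoffs 11, 1, 0 → best response Free.
Country B against Medium: payoffs 7, 1, 11 → best response Medium.
Mutual best responses: (Medium, Medium).

Pure NE: (Medium, Medium)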